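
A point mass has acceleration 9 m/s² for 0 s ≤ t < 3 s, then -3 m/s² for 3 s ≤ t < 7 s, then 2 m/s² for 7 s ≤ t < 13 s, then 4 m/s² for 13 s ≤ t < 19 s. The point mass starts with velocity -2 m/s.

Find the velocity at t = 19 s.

49 m/s

Δv equals the area under the a-t graph; then v = v₀ + Δv.
0–3 s: 9 × 3 = 27 m/s
3–7 s: -3 × 4 = -12 m/s
7–13 s: 2 × 6 = 12 m/s
13–19 s: 4 × 6 = 24 m/s
Δv = 51 m/s, so v(19) = -2 + (51) = 49 m/s.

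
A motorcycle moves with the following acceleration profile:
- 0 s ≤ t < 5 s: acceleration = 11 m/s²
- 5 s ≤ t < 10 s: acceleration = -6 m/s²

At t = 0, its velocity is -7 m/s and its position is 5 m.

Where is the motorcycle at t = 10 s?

272.5 m

On each constant-a segment, Δv = aΔt and Δx = v₀Δt + ½aΔt²; chain segment to segment.
0–5 s: v starts -7 m/s; Δx = -7·5 + ½·11·5² = 102.5 m; v ends 48 m/s.
5–10 s: v starts 48 m/s; Δx = 48·5 + ½·-6·5² = 165 m; v ends 18 m/s.
x(10) = 5 + Σ Δx = 272.5 m.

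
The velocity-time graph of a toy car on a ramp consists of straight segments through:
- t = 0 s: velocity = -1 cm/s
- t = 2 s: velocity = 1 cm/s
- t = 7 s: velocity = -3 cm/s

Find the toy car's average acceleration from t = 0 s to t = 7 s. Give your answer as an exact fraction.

Average acceleration = Δv/Δt = (-3 − -1)/(7 − 0) = -2/7 cm/s².

-2/7 cm/s²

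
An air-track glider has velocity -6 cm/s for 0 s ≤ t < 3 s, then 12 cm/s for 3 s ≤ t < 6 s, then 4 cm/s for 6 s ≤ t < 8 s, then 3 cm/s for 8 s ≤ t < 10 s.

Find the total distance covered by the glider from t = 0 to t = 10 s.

Total distance travelled is ∫|v| dt — sum the magnitudes of each area piece.
0–3 s: |-6| × 3 = 18 cm
3–6 s: |12| × 3 = 36 cm
6–8 s: |4| × 2 = 8 cm
8–10 s: |3| × 2 = 6 cm
Total distance = 68 cm

68 cm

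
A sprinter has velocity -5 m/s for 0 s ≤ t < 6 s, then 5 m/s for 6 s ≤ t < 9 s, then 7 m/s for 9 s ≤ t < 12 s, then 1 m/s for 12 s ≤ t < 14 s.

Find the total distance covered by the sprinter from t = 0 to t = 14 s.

Total distance travelled is ∫|v| dt — sum the magnitudes of each area piece.
0–6 s: |-5| × 6 = 30 m
6–9 s: |5| × 3 = 15 m
9–12 s: |7| × 3 = 21 m
12–14 s: |1| × 2 = 2 m
Total distance = 68 m

68 m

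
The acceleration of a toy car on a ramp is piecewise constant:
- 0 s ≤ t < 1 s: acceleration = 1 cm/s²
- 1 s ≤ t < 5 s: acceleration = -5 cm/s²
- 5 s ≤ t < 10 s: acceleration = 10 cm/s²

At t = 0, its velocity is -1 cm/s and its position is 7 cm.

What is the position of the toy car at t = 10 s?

-8.5 cm

On each constant-a segment, Δv = aΔt and Δx = v₀Δt + ½aΔt²; chain segment to segment.
0–1 s: v starts -1 cm/s; Δx = -1·1 + ½·1·1² = -0.5 cm; v ends 0 cm/s.
1–5 s: v starts 0 cm/s; Δx = 0·4 + ½·-5·4² = -40 cm; v ends -20 cm/s.
5–10 s: v starts -20 cm/s; Δx = -20·5 + ½·10·5² = 25 cm; v ends 30 cm/s.
x(10) = 7 + Σ Δx = -8.5 cm.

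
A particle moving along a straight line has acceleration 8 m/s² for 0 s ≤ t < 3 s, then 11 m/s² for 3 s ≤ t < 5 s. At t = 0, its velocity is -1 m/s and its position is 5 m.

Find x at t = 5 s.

On each constant-a segment, Δv = aΔt and Δx = v₀Δt + ½aΔt²; chain segment to segment.
0–3 s: v starts -1 m/s; Δx = -1·3 + ½·8·3² = 33 m; v ends 23 m/s.
3–5 s: v starts 23 m/s; Δx = 23·2 + ½·11·2² = 68 m; v ends 45 m/s.
x(5) = 5 + Σ Δx = 106 m.

106 m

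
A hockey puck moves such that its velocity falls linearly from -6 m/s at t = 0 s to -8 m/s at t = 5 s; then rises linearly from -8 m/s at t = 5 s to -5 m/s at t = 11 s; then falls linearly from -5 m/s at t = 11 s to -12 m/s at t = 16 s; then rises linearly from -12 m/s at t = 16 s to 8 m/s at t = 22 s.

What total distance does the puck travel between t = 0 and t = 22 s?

Distance (not displacement) is the total path length: add the absolute areas under v-t.
0–5 s: |½(-6 + -8)(5)| = 35 m
5–11 s: |½(-8 + -5)(6)| = 39 m
11–16 s: |½(-5 + -12)(5)| = 42.5 m
16–22 s: v = 0 at t = 19.6 s; triangle areas 21.6 + 9.6 = 31.2 m
Total distance = 147.7 m

147.7 m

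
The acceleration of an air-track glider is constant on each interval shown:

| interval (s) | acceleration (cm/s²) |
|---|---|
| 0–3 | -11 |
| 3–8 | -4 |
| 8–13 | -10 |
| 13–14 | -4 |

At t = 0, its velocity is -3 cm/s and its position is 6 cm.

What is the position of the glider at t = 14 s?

-795.5 cm

On each constant-a segment, Δv = aΔt and Δx = v₀Δt + ½aΔt²; chain segment to segment.
0–3 s: v starts -3 cm/s; Δx = -3·3 + ½·-11·3² = -58.5 cm; v ends -36 cm/s.
3–8 s: v starts -36 cm/s; Δx = -36·5 + ½·-4·5² = -230 cm; v ends -56 cm/s.
8–13 s: v starts -56 cm/s; Δx = -56·5 + ½·-10·5² = -405 cm; v ends -106 cm/s.
13–14 s: v starts -106 cm/s; Δx = -106·1 + ½·-4·1² = -108 cm; v ends -110 cm/s.
x(14) = 6 + Σ Δx = -795.5 cm.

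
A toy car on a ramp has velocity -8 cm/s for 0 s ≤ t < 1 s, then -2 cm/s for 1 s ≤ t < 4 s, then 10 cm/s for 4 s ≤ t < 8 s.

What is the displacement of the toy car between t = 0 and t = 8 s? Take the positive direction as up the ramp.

Displacement is the signed area under the v-t curve.
0–1 s: -8 × 1 = -8 cm
1–4 s: -2 × 3 = -6 cm
4–8 s: 10 × 4 = 40 cm
Net displacement = 26 cm

26 cm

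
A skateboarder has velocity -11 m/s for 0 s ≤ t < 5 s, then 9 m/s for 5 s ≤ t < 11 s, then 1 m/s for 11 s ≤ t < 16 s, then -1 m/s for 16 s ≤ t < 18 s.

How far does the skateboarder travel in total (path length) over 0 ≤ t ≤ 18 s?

Total distance travelled is ∫|v| dt — sum the magnitudes of each area piece.
0–5 s: |-11| × 5 = 55 m
5–11 s: |9| × 6 = 54 m
11–16 s: |1| × 5 = 5 m
16–18 s: |-1| × 2 = 2 m
Total distance = 116 m

116 m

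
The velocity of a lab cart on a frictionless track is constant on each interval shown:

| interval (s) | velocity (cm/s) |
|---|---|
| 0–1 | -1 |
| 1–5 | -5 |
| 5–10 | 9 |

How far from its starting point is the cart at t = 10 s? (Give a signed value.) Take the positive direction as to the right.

Displacement is the signed area under the v-t curve.
0–1 s: -1 × 1 = -1 cm
1–5 s: -5 × 4 = -20 cm
5–10 s: 9 × 5 = 45 cm
Net displacement = 24 cm

24 cm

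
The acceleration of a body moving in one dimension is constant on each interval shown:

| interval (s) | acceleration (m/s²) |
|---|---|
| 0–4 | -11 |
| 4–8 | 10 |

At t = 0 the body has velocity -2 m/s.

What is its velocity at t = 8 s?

-6 m/s

Δv equals the area under the a-t graph; then v = v₀ + Δv.
0–4 s: -11 × 4 = -44 m/s
4–8 s: 10 × 4 = 40 m/s
Δv = -4 m/s, so v(8) = -2 + (-4) = -6 m/s.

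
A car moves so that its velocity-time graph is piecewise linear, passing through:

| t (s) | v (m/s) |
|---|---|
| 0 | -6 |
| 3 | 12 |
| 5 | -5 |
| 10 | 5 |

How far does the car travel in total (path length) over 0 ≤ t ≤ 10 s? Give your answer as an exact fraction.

1273/34 m

Distance (not displacement) is the total path length: add the absolute areas under v-t.
0–3 s: v = 0 at t = 1 s; triangle areas 3 + 12 = 15 m
3–5 s: v = 0 at t = 75/17 s; triangle areas 144/17 + 25/17 = 169/17 m
5–10 s: v = 0 at t = 7.5 s; triangle areas 6.25 + 6.25 = 12.5 m
Total distance = 1273/34 m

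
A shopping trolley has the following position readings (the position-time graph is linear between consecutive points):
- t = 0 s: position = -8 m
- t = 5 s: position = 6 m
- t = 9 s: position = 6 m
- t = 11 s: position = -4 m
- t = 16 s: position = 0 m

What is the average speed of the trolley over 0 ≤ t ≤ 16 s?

Average speed = (total path length)/(elapsed time); on a piecewise-linear x-t graph the path length is Σ|Δx|.
0–5 s: |Δx| = |6 − -8| = 14 m
5–9 s: |Δx| = |6 − 6| = 0 m
9–11 s: |Δx| = |-4 − 6| = 10 m
11–16 s: |Δx| = |0 − -4| = 4 m
Total path = 28 m; average speed = 28/16 = 1.75 m/s.

1.75 m/s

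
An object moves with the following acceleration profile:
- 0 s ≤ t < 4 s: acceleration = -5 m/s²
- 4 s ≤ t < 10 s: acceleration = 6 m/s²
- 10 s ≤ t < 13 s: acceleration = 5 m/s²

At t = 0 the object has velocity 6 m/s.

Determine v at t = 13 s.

37 m/s

Δv equals the area under the a-t graph; then v = v₀ + Δv.
0–4 s: -5 × 4 = -20 m/s
4–10 s: 6 × 6 = 36 m/s
10–13 s: 5 × 3 = 15 m/s
Δv = 31 m/s, so v(13) = 6 + (31) = 37 m/s.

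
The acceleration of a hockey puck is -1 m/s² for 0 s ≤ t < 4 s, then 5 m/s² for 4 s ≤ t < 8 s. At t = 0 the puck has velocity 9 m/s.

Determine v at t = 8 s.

Δv equals the area under the a-t graph; then v = v₀ + Δv.
0–4 s: -1 × 4 = -4 m/s
4–8 s: 5 × 4 = 20 m/s
Δv = 16 m/s, so v(8) = 9 + (16) = 25 m/s.

25 m/s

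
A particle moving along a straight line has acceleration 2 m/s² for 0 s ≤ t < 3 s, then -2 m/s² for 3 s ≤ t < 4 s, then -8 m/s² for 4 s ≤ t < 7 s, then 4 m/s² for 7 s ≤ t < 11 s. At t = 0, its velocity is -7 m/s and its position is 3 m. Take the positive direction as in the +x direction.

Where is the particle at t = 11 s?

On each constant-a segment, Δv = aΔt and Δx = v₀Δt + ½aΔt²; chain segment to segment.
0–3 s: v starts -7 m/s; Δx = -7·3 + ½·2·3² = -12 m; v ends -1 m/s.
3–4 s: v starts -1 m/s; Δx = -1·1 + ½·-2·1² = -2 m; v ends -3 m/s.
4–7 s: v starts -3 m/s; Δx = -3·3 + ½·-8·3² = -45 m; v ends -27 m/s.
7–11 s: v starts -27 m/s; Δx = -27·4 + ½·4·4² = -76 m; v ends -11 m/s.
x(11) = 3 + Σ Δx = -132 m.

-132 m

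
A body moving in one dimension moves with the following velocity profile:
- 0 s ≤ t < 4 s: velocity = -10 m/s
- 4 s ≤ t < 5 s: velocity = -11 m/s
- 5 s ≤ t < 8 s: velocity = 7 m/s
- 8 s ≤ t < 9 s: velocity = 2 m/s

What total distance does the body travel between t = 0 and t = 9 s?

74 m

Total distance travelled is ∫|v| dt — sum the magnitudes of each area piece.
0–4 s: |-10| × 4 = 40 m
4–5 s: |-11| × 1 = 11 m
5–8 s: |7| × 3 = 21 m
8–9 s: |2| × 1 = 2 m
Total distance = 74 m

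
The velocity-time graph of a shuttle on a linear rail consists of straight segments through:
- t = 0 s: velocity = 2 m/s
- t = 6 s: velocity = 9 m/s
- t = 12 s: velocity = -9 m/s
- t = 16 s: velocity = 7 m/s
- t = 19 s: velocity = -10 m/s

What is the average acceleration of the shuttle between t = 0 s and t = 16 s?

0.3125 m/s²

Average acceleration = Δv/Δt = (7 − 2)/(16 − 0) = 0.3125 m/s².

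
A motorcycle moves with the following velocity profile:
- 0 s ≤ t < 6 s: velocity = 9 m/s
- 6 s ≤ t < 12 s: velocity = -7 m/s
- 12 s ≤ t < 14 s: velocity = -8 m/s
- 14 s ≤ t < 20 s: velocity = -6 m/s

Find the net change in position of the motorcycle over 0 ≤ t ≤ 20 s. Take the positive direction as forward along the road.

Displacement is the signed area under the v-t curve.
0–6 s: 9 × 6 = 54 m
6–12 s: -7 × 6 = -42 m
12–14 s: -8 × 2 = -16 m
14–20 s: -6 × 6 = -36 m
Net displacement = -40 m

-40 m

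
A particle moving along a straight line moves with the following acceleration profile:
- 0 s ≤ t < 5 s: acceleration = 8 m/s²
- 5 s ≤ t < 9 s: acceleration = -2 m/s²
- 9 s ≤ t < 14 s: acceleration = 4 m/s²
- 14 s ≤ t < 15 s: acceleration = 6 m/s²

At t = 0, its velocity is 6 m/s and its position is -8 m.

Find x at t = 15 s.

591 m

On each constant-a segment, Δv = aΔt and Δx = v₀Δt + ½aΔt²; chain segment to segment.
0–5 s: v starts 6 m/s; Δx = 6·5 + ½·8·5² = 130 m; v ends 46 m/s.
5–9 s: v starts 46 m/s; Δx = 46·4 + ½·-2·4² = 168 m; v ends 38 m/s.
9–14 s: v starts 38 m/s; Δx = 38·5 + ½·4·5² = 240 m; v ends 58 m/s.
14–15 s: v starts 58 m/s; Δx = 58·1 + ½·6·1² = 61 m; v ends 64 m/s.
x(15) = -8 + Σ Δx = 591 m.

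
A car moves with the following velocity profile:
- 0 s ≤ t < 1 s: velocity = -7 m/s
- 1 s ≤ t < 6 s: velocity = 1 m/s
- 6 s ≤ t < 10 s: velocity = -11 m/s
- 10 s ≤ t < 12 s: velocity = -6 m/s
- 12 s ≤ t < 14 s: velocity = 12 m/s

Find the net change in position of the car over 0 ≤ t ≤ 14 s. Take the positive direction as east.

Net displacement equals the area under the velocity-time graph (areas below the axis count negative).
0–1 s: -7 × 1 = -7 m
1–6 s: 1 × 5 = 5 m
6–10 s: -11 × 4 = -44 m
10–12 s: -6 × 2 = -12 m
12–14 s: 12 × 2 = 24 m
Net displacement = -34 m

-34 m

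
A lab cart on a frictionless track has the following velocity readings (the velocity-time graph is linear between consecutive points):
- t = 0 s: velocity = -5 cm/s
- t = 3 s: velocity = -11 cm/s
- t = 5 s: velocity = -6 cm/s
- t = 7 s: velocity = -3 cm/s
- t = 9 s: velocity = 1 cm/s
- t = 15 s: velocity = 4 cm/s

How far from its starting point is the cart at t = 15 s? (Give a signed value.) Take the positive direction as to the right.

-37 cm

Net displacement equals the area under the velocity-time graph (areas below the axis count negative).
0–3 s: ½(-5 + -11)(3) = -24 cm
3–5 s: ½(-11 + -6)(2) = -17 cm
5–7 s: ½(-6 + -3)(2) = -9 cm
7–9 s: ½(-3 + 1)(2) = -2 cm
9–15 s: ½(1 + 4)(6) = 15 cm
Net displacement = -37 cm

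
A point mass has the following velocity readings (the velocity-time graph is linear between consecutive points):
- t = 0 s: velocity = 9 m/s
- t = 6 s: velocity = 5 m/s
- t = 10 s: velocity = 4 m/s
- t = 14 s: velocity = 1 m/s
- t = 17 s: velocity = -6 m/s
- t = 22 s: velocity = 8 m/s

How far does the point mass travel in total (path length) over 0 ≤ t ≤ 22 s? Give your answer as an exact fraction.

1341/14 m

Total distance travelled is ∫|v| dt — sum the magnitudes of each area piece.
0–6 s: |½(9 + 5)(6)| = 42 m
6–10 s: |½(5 + 4)(4)| = 18 m
10–14 s: |½(4 + 1)(4)| = 10 m
14–17 s: v = 0 at t = 101/7 s; triangle areas 3/14 + 54/7 = 111/14 m
17–22 s: v = 0 at t = 134/7 s; triangle areas 45/7 + 80/7 = 125/7 m
Total distance = 1341/14 m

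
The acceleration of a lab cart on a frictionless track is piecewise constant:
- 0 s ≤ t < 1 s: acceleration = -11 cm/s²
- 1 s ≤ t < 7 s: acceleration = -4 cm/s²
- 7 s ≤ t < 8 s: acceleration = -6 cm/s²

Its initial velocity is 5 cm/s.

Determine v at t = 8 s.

Δv equals the area under the a-t graph; then v = v₀ + Δv.
0–1 s: -11 × 1 = -11 cm/s
1–7 s: -4 × 6 = -24 cm/s
7–8 s: -6 × 1 = -6 cm/s
Δv = -41 cm/s, so v(8) = 5 + (-41) = -36 cm/s.

-36 cm/s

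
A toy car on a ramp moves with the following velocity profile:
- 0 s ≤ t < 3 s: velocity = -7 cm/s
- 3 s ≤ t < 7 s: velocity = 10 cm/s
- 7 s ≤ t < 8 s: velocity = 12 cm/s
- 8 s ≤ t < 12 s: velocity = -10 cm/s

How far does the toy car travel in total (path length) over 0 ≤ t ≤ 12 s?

113 cm

Distance (not displacement) is the total path length: add the absolute areas under v-t.
0–3 s: |-7| × 3 = 21 cm
3–7 s: |10| × 4 = 40 cm
7–8 s: |12| × 1 = 12 cm
8–12 s: |-10| × 4 = 40 cm
Total distance = 113 cm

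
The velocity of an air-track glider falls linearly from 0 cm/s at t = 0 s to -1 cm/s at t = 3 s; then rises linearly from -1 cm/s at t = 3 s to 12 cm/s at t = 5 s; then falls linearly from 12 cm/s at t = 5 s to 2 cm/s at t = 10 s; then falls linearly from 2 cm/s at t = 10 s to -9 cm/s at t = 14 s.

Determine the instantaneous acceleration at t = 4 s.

Acceleration is the slope of the v-t graph on 3–5 s: (12 − -1)/(5 − 3) = 6.5 cm/s².

6.5 cm/s²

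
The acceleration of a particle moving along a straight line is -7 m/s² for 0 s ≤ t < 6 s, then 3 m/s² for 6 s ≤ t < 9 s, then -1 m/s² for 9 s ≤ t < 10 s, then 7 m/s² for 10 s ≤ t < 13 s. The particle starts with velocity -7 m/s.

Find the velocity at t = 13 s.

-20 m/s

Δv equals the area under the a-t graph; then v = v₀ + Δv.
0–6 s: -7 × 6 = -42 m/s
6–9 s: 3 × 3 = 9 m/s
9–10 s: -1 × 1 = -1 m/s
10–13 s: 7 × 3 = 21 m/s
Δv = -13 m/s, so v(13) = -7 + (-13) = -20 m/s.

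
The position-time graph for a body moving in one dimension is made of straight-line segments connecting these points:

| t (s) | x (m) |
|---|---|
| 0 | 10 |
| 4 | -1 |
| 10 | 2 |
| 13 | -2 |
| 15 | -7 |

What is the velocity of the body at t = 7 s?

Velocity is the slope of the x-t graph on 4–10 s: (2 − -1)/(10 − 4) = 0.5 m/s.

0.5 m/s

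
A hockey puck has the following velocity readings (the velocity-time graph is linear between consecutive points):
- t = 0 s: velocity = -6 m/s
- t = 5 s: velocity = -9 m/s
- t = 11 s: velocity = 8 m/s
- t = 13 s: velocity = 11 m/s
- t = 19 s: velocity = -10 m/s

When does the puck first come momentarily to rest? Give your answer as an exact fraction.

t = 139/17 s

v changes sign on 5–11 s (from -9 to 8); the graph is linear there, so v = 0 at t = 5 + (9)·(11 − 5)/(8 − -9) = 139/17 s.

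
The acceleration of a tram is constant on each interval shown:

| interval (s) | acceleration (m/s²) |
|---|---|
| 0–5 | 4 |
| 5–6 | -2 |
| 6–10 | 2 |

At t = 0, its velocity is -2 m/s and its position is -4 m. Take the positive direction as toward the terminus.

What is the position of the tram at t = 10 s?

On each constant-a segment, Δv = aΔt and Δx = v₀Δt + ½aΔt²; chain segment to segment.
0–5 s: v starts -2 m/s; Δx = -2·5 + ½·4·5² = 40 m; v ends 18 m/s.
5–6 s: v starts 18 m/s; Δx = 18·1 + ½·-2·1² = 17 m; v ends 16 m/s.
6–10 s: v starts 16 m/s; Δx = 16·4 + ½·2·4² = 80 m; v ends 24 m/s.
x(10) = -4 + Σ Δx = 133 m.

133 m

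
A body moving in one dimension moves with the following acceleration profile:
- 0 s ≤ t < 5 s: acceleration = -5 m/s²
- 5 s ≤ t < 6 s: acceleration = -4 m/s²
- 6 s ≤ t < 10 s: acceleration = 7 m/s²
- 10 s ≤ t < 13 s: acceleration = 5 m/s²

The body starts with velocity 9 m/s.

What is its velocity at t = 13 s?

Δv equals the area under the a-t graph; then v = v₀ + Δv.
0–5 s: -5 × 5 = -25 m/s
5–6 s: -4 × 1 = -4 m/s
6–10 s: 7 × 4 = 28 m/s
10–13 s: 5 × 3 = 15 m/s
Δv = 14 m/s, so v(13) = 9 + (14) = 23 m/s.

23 m/s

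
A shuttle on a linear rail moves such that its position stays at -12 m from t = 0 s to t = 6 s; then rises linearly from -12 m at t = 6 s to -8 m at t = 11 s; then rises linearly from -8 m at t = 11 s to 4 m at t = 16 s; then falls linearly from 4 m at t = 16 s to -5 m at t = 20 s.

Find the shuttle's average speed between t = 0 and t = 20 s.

Average speed = (total path length)/(elapsed time); on a piecewise-linear x-t graph the path length is Σ|Δx|.
0–6 s: |Δx| = |-12 − -12| = 0 m
6–11 s: |Δx| = |-8 − -12| = 4 m
11–16 s: |Δx| = |4 − -8| = 12 m
16–20 s: |Δx| = |-5 − 4| = 9 m
Total path = 25 m; average speed = 25/20 = 1.25 m/s.

1.25 m/s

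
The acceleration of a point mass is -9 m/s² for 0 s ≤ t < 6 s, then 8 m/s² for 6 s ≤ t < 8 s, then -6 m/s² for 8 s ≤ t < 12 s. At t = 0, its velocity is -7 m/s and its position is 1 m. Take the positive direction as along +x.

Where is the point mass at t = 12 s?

On each constant-a segment, Δv = aΔt and Δx = v₀Δt + ½aΔt²; chain segment to segment.
0–6 s: v starts -7 m/s; Δx = -7·6 + ½·-9·6² = -204 m; v ends -61 m/s.
6–8 s: v starts -61 m/s; Δx = -61·2 + ½·8·2² = -106 m; v ends -45 m/s.
8–12 s: v starts -45 m/s; Δx = -45·4 + ½·-6·4² = -228 m; v ends -69 m/s.
x(12) = 1 + Σ Δx = -537 m.

-537 m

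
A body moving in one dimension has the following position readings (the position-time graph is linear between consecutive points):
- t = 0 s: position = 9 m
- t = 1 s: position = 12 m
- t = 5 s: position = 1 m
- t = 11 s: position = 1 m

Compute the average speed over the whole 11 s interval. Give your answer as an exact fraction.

Average speed = (total path length)/(elapsed time); on a piecewise-linear x-t graph the path length is Σ|Δx|.
0–1 s: |Δx| = |12 − 9| = 3 m
1–5 s: |Δx| = |1 − 12| = 11 m
5–11 s: |Δx| = |1 − 1| = 0 m
Total path = 14 m; average speed = 14/11 = 14/11 m/s.

14/11 m/s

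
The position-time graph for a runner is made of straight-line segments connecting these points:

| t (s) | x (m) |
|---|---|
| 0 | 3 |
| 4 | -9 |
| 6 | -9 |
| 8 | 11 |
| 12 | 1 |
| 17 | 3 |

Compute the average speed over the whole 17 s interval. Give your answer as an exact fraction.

Average speed = (total path length)/(elapsed time); on a piecewise-linear x-t graph the path length is Σ|Δx|.
0–4 s: |Δx| = |-9 − 3| = 12 m
4–6 s: |Δx| = |-9 − -9| = 0 m
6–8 s: |Δx| = |11 − -9| = 20 m
8–12 s: |Δx| = |1 − 11| = 10 m
12–17 s: |Δx| = |3 − 1| = 2 m
Total path = 44 m; average speed = 44/17 = 44/17 m/s.

44/17 m/s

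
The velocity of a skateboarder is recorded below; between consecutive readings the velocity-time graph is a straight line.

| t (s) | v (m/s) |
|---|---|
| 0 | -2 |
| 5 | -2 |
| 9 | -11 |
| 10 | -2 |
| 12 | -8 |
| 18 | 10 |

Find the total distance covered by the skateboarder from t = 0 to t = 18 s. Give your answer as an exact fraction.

Distance (not displacement) is the total path length: add the absolute areas under v-t.
0–5 s: |-2| × 5 = 10 m
5–9 s: |½(-2 + -11)(4)| = 26 m
9–10 s: |½(-11 + -2)(1)| = 6.5 m
10–12 s: |½(-2 + -8)(2)| = 10 m
12–18 s: v = 0 at t = 44/3 s; triangle areas 32/3 + 50/3 = 82/3 m
Total distance = 479/6 m

479/6 m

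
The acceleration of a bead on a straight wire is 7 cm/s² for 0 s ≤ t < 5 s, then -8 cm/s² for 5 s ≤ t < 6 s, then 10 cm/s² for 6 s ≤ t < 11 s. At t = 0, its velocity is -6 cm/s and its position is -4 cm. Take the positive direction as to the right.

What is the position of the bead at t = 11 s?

On each constant-a segment, Δv = aΔt and Δx = v₀Δt + ½aΔt²; chain segment to segment.
0–5 s: v starts -6 cm/s; Δx = -6·5 + ½·7·5² = 57.5 cm; v ends 29 cm/s.
5–6 s: v starts 29 cm/s; Δx = 29·1 + ½·-8·1² = 25 cm; v ends 21 cm/s.
6–11 s: v starts 21 cm/s; Δx = 21·5 + ½·10·5² = 230 cm; v ends 71 cm/s.
x(11) = -4 + Σ Δx = 308.5 cm.

308.5 cm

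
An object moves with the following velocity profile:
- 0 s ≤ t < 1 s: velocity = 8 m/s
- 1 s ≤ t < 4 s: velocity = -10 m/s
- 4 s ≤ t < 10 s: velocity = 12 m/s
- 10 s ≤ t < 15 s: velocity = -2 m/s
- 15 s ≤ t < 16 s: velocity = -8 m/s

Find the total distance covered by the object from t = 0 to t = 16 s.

128 m

Distance (not displacement) is the total path length: add the absolute areas under v-t.
0–1 s: |8| × 1 = 8 m
1–4 s: |-10| × 3 = 30 m
4–10 s: |12| × 6 = 72 m
10–15 s: |-2| × 5 = 10 m
15–16 s: |-8| × 1 = 8 m
Total distance = 128 m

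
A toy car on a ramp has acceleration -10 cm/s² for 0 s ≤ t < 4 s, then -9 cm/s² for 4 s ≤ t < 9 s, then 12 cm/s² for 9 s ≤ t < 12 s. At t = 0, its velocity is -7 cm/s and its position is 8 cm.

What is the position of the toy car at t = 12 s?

-669.5 cm

On each constant-a segment, Δv = aΔt and Δx = v₀Δt + ½aΔt²; chain segment to segment.
0–4 s: v starts -7 cm/s; Δx = -7·4 + ½·-10·4² = -108 cm; v ends -47 cm/s.
4–9 s: v starts -47 cm/s; Δx = -47·5 + ½·-9·5² = -347.5 cm; v ends -92 cm/s.
9–12 s: v starts -92 cm/s; Δx = -92·3 + ½·12·3² = -222 cm; v ends -56 cm/s.
x(12) = 8 + Σ Δx = -669.5 cm.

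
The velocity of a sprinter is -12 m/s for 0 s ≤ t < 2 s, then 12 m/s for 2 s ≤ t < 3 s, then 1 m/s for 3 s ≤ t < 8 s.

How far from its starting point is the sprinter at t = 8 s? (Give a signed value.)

Displacement is the signed area under the v-t curve.
0–2 s: -12 × 2 = -24 m
2–3 s: 12 × 1 = 12 m
3–8 s: 1 × 5 = 5 m
Net displacement = -7 m

-7 m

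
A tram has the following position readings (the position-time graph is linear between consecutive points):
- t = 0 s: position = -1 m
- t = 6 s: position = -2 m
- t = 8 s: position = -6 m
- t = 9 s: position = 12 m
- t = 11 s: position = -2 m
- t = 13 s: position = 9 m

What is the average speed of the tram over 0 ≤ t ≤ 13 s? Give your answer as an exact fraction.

48/13 m/s

Average speed = (total path length)/(elapsed time); on a piecewise-linear x-t graph the path length is Σ|Δx|.
0–6 s: |Δx| = |-2 − -1| = 1 m
6–8 s: |Δx| = |-6 − -2| = 4 m
8–9 s: |Δx| = |12 − -6| = 18 m
9–11 s: |Δx| = |-2 − 12| = 14 m
11–13 s: |Δx| = |9 − -2| = 11 m
Total path = 48 m; average speed = 48/13 = 48/13 m/s.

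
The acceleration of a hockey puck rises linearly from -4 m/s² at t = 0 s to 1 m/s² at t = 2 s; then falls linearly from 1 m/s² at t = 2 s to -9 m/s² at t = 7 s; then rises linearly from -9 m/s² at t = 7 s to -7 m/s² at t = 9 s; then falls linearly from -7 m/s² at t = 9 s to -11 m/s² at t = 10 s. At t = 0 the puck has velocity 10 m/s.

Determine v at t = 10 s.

Δv equals the area under the a-t graph; then v = v₀ + Δv.
0–2 s: ½(-4 + 1)(2) = -3 m/s
2–7 s: ½(1 + -9)(5) = -20 m/s
7–9 s: ½(-9 + -7)(2) = -16 m/s
9–10 s: ½(-7 + -11)(1) = -9 m/s
Δv = -48 m/s, so v(10) = 10 + (-48) = -38 m/s.

-38 m/s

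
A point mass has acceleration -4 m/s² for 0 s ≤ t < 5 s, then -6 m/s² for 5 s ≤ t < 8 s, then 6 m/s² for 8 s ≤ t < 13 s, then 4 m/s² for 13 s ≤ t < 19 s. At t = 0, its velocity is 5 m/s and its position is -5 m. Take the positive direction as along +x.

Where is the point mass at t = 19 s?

-138 m

On each constant-a segment, Δv = aΔt and Δx = v₀Δt + ½aΔt²; chain segment to segment.
0–5 s: v starts 5 m/s; Δx = 5·5 + ½·-4·5² = -25 m; v ends -15 m/s.
5–8 s: v starts -15 m/s; Δx = -15·3 + ½·-6·3² = -72 m; v ends -33 m/s.
8–13 s: v starts -33 m/s; Δx = -33·5 + ½·6·5² = -90 m; v ends -3 m/s.
13–19 s: v starts -3 m/s; Δx = -3·6 + ½·4·6² = 54 m; v ends 21 m/s.
x(19) = -5 + Σ Δx = -138 m.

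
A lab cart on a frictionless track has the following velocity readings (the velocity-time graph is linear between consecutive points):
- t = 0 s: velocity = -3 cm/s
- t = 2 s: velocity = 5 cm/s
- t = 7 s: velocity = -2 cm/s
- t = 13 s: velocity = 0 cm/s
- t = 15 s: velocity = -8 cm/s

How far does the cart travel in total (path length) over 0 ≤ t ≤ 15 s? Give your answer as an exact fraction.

801/28 cm

Distance (not displacement) is the total path length: add the absolute areas under v-t.
0–2 s: v = 0 at t = 0.75 s; triangle areas 1.125 + 3.125 = 4.25 cm
2–7 s: v = 0 at t = 39/7 s; triangle areas 125/14 + 10/7 = 145/14 cm
7–13 s: |½(-2 + 0)(6)| = 6 cm
13–15 s: |½(0 + -8)(2)| = 8 cm
Total distance = 801/28 cm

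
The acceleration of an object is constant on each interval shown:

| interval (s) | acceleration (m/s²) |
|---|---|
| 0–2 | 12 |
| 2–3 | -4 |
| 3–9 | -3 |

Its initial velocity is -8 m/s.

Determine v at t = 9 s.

-6 m/s

Δv equals the area under the a-t graph; then v = v₀ + Δv.
0–2 s: 12 × 2 = 24 m/s
2–3 s: -4 × 1 = -4 m/s
3–9 s: -3 × 6 = -18 m/s
Δv = 2 m/s, so v(9) = -8 + (2) = -6 m/s.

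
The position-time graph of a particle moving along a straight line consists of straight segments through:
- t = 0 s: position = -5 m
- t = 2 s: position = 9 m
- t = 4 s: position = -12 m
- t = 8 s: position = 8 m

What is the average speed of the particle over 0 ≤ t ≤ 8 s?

6.875 m/s

Average speed = (total path length)/(elapsed time); on a piecewise-linear x-t graph the path length is Σ|Δx|.
0–2 s: |Δx| = |9 − -5| = 14 m
2–4 s: |Δx| = |-12 − 9| = 21 m
4–8 s: |Δx| = |8 − -12| = 20 m
Total path = 55 m; average speed = 55/8 = 6.875 m/s.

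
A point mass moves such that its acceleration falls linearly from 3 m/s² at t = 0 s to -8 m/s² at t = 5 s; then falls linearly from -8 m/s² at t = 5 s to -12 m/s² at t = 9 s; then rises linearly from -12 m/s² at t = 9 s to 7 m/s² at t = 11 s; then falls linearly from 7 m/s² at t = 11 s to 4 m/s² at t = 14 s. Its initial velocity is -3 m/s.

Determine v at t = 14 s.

Δv equals the area under the a-t graph; then v = v₀ + Δv.
0–5 s: ½(3 + -8)(5) = -12.5 m/s
5–9 s: ½(-8 + -12)(4) = -40 m/s
9–11 s: ½(-12 + 7)(2) = -5 m/s
11–14 s: ½(7 + 4)(3) = 16.5 m/s
Δv = -41 m/s, so v(14) = -3 + (-41) = -44 m/s.

-44 m/s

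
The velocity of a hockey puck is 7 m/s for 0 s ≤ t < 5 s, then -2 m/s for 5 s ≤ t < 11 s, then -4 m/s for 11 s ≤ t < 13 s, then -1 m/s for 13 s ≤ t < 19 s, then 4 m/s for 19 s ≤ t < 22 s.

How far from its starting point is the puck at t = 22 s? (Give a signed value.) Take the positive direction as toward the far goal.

21 m

Displacement is the signed area under the v-t curve.
0–5 s: 7 × 5 = 35 m
5–11 s: -2 × 6 = -12 m
11–13 s: -4 × 2 = -8 m
13–19 s: -1 × 6 = -6 m
19–22 s: 4 × 3 = 12 m
Net displacement = 21 m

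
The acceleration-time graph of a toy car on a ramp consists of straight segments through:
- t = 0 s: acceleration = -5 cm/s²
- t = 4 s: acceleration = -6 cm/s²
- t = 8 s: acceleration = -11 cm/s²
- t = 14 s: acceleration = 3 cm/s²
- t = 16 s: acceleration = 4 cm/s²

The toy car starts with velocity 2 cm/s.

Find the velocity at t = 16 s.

-71 cm/s

Δv equals the area under the a-t graph; then v = v₀ + Δv.
0–4 s: ½(-5 + -6)(4) = -22 cm/s
4–8 s: ½(-6 + -11)(4) = -34 cm/s
8–14 s: ½(-11 + 3)(6) = -24 cm/s
14–16 s: ½(3 + 4)(2) = 7 cm/s
Δv = -73 cm/s, so v(16) = 2 + (-73) = -71 cm/s.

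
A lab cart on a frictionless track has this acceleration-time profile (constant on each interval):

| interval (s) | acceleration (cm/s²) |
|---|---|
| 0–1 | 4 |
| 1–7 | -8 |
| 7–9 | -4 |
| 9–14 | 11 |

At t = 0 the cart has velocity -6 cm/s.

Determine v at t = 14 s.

-3 cm/s

Δv equals the area under the a-t graph; then v = v₀ + Δv.
0–1 s: 4 × 1 = 4 cm/s
1–7 s: -8 × 6 = -48 cm/s
7–9 s: -4 × 2 = -8 cm/s
9–14 s: 11 × 5 = 55 cm/s
Δv = 3 cm/s, so v(14) = -6 + (3) = -3 cm/s.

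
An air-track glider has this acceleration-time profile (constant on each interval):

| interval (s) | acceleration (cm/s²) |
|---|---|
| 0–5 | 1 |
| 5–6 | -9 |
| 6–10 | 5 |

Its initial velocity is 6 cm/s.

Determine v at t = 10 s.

Δv equals the area under the a-t graph; then v = v₀ + Δv.
0–5 s: 1 × 5 = 5 cm/s
5–6 s: -9 × 1 = -9 cm/s
6–10 s: 5 × 4 = 20 cm/s
Δv = 16 cm/s, so v(10) = 6 + (16) = 22 cm/s.

22 cm/s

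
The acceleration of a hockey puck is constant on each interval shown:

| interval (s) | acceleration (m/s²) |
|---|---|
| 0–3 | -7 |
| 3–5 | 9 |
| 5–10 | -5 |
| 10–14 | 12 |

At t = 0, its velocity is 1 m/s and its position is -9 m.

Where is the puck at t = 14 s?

On each constant-a segment, Δv = aΔt and Δx = v₀Δt + ½aΔt²; chain segment to segment.
0–3 s: v starts 1 m/s; Δx = 1·3 + ½·-7·3² = -28.5 m; v ends -20 m/s.
3–5 s: v starts -20 m/s; Δx = -20·2 + ½·9·2² = -22 m; v ends -2 m/s.
5–10 s: v starts -2 m/s; Δx = -2·5 + ½·-5·5² = -72.5 m; v ends -27 m/s.
10–14 s: v starts -27 m/s; Δx = -27·4 + ½·12·4² = -12 m; v ends 21 m/s.
x(14) = -9 + Σ Δx = -144 m.

-144 m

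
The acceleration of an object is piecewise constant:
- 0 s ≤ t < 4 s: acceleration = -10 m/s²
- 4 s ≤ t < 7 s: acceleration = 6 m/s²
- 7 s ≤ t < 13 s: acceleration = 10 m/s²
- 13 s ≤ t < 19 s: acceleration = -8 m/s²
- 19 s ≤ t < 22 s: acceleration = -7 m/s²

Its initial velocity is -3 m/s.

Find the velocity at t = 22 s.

-34 m/s

Δv equals the area under the a-t graph; then v = v₀ + Δv.
0–4 s: -10 × 4 = -40 m/s
4–7 s: 6 × 3 = 18 m/s
7–13 s: 10 × 6 = 60 m/s
13–19 s: -8 × 6 = -48 m/s
19–22 s: -7 × 3 = -21 m/s
Δv = -31 m/s, so v(22) = -3 + (-31) = -34 m/s.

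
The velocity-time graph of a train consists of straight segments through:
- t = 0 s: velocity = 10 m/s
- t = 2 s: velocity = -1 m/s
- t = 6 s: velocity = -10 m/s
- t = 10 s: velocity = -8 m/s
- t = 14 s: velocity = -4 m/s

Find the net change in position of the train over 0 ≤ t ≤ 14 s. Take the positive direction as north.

Net displacement equals the area under the velocity-time graph (areas below the axis count negative).
0–2 s: ½(10 + -1)(2) = 9 m
2–6 s: ½(-1 + -10)(4) = -22 m
6–10 s: ½(-10 + -8)(4) = -36 m
10–14 s: ½(-8 + -4)(4) = -24 m
Net displacement = -73 m

-73 m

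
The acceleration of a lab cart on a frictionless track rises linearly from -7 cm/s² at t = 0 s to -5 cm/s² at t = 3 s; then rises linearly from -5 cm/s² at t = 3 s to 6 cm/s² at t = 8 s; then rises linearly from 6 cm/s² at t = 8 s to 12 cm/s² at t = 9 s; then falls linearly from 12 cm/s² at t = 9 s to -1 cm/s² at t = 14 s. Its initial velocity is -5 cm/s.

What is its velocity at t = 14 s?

Δv equals the area under the a-t graph; then v = v₀ + Δv.
0–3 s: ½(-7 + -5)(3) = -18 cm/s
3–8 s: ½(-5 + 6)(5) = 2.5 cm/s
8–9 s: ½(6 + 12)(1) = 9 cm/s
9–14 s: ½(12 + -1)(5) = 27.5 cm/s
Δv = 21 cm/s, so v(14) = -5 + (21) = 16 cm/s.

16 cm/s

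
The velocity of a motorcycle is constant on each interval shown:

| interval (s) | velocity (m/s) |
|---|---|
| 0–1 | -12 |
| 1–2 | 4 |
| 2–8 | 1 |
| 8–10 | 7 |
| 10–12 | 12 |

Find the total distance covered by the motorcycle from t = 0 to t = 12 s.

60 m

Total distance travelled is ∫|v| dt — sum the magnitudes of each area piece.
0–1 s: |-12| × 1 = 12 m
1–2 s: |4| × 1 = 4 m
2–8 s: |1| × 6 = 6 m
8–10 s: |7| × 2 = 14 m
10–12 s: |12| × 2 = 24 m
Total distance = 60 m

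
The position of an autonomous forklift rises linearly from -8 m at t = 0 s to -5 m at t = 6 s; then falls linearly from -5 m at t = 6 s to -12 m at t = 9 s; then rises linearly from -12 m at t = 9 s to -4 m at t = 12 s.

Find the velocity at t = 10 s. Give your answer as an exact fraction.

Velocity is the slope of the x-t graph on 9–12 s: (-4 − -12)/(12 − 9) = 8/3 m/s.

8/3 m/s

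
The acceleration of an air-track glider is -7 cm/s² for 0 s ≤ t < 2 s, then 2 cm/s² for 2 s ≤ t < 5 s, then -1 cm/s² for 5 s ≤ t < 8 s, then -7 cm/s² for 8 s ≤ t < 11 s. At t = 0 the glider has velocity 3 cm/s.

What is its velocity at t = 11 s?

-29 cm/s

Δv equals the area under the a-t graph; then v = v₀ + Δv.
0–2 s: -7 × 2 = -14 cm/s
2–5 s: 2 × 3 = 6 cm/s
5–8 s: -1 × 3 = -3 cm/s
8–11 s: -7 × 3 = -21 cm/s
Δv = -32 cm/s, so v(11) = 3 + (-32) = -29 cm/s.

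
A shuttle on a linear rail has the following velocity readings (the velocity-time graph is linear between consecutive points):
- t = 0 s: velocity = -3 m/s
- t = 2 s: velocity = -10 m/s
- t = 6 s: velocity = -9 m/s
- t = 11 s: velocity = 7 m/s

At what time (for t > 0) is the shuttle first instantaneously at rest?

v changes sign on 6–11 s (from -9 to 7); the graph is linear there, so v = 0 at t = 6 + (9)·(11 − 6)/(7 − -9) = 8.8125 s.

t = 8.8125 s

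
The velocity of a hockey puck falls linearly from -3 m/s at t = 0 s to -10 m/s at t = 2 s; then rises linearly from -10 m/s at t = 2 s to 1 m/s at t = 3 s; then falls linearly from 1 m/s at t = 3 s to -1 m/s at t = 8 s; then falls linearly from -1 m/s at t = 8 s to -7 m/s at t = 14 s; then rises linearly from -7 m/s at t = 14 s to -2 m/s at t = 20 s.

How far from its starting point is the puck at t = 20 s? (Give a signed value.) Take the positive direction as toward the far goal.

-68.5 m

Displacement is the signed area under the v-t curve.
0–2 s: ½(-3 + -10)(2) = -13 m
2–3 s: ½(-10 + 1)(1) = -4.5 m
3–8 s: ½(1 + -1)(5) = 0 m
8–14 s: ½(-1 + -7)(6) = -24 m
14–20 s: ½(-7 + -2)(6) = -27 m
Net displacement = -68.5 m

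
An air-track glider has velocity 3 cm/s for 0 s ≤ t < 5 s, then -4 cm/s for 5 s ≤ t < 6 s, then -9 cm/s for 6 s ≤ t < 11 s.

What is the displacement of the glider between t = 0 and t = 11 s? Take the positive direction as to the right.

-34 cm

Displacement is the signed area under the v-t curve.
0–5 s: 3 × 5 = 15 cm
5–6 s: -4 × 1 = -4 cm
6–11 s: -9 × 5 = -45 cm
Net displacement = -34 cm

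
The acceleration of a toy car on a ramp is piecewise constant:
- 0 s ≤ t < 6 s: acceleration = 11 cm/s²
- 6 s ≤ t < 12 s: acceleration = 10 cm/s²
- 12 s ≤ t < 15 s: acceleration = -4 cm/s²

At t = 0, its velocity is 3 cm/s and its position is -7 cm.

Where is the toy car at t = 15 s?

1172 cm

On each constant-a segment, Δv = aΔt and Δx = v₀Δt + ½aΔt²; chain segment to segment.
0–6 s: v starts 3 cm/s; Δx = 3·6 + ½·11·6² = 216 cm; v ends 69 cm/s.
6–12 s: v starts 69 cm/s; Δx = 69·6 + ½·10·6² = 594 cm; v ends 129 cm/s.
12–15 s: v starts 129 cm/s; Δx = 129·3 + ½·-4·3² = 369 cm; v ends 117 cm/s.
x(15) = -7 + Σ Δx = 1172 cm.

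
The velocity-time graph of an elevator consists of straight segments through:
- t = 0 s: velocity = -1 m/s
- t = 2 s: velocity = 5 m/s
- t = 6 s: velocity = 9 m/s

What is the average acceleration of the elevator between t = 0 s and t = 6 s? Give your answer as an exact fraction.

Average acceleration = Δv/Δt = (9 − -1)/(6 − 0) = 5/3 m/s².

5/3 m/s²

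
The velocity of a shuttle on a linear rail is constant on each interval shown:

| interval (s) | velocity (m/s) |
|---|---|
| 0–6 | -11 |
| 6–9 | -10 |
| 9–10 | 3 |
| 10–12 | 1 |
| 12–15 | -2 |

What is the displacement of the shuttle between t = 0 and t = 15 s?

Displacement is the signed area under the v-t curve.
0–6 s: -11 × 6 = -66 m
6–9 s: -10 × 3 = -30 m
9–10 s: 3 × 1 = 3 m
10–12 s: 1 × 2 = 2 m
12–15 s: -2 × 3 = -6 m
Net displacement = -97 m

-97 m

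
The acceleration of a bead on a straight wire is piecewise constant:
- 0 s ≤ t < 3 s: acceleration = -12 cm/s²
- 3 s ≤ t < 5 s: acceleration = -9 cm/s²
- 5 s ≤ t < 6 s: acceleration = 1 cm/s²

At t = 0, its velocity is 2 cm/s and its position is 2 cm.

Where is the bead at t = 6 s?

-183.5 cm

On each constant-a segment, Δv = aΔt and Δx = v₀Δt + ½aΔt²; chain segment to segment.
0–3 s: v starts 2 cm/s; Δx = 2·3 + ½·-12·3² = -48 cm; v ends -34 cm/s.
3–5 s: v starts -34 cm/s; Δx = -34·2 + ½·-9·2² = -86 cm; v ends -52 cm/s.
5–6 s: v starts -52 cm/s; Δx = -52·1 + ½·1·1² = -51.5 cm; v ends -51 cm/s.
x(6) = 2 + Σ Δx = -183.5 cm.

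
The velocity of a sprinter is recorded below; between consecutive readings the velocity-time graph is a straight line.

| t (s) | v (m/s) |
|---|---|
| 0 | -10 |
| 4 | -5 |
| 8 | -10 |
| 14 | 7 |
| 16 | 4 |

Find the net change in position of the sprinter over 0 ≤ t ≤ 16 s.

Displacement is the signed area under the v-t curve.
0–4 s: ½(-10 + -5)(4) = -30 m
4–8 s: ½(-5 + -10)(4) = -30 m
8–14 s: ½(-10 + 7)(6) = -9 m
14–16 s: ½(7 + 4)(2) = 11 m
Net displacement = -58 m

-58 m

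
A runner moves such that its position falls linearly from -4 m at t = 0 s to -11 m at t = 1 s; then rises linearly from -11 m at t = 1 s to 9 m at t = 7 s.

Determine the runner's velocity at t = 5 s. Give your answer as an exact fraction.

10/3 m/s

Velocity is the slope of the x-t graph on 1–7 s: (9 − -11)/(7 − 1) = 10/3 m/s.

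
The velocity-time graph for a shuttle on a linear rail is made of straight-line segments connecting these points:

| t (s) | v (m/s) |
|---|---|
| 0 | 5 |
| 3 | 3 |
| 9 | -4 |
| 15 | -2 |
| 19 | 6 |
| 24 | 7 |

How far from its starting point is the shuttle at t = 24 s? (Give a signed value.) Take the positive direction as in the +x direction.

31.5 m

Displacement is the signed area under the v-t curve.
0–3 s: ½(5 + 3)(3) = 12 m
3–9 s: ½(3 + -4)(6) = -3 m
9–15 s: ½(-4 + -2)(6) = -18 m
15–19 s: ½(-2 + 6)(4) = 8 m
19–24 s: ½(6 + 7)(5) = 32.5 m
Net displacement = 31.5 m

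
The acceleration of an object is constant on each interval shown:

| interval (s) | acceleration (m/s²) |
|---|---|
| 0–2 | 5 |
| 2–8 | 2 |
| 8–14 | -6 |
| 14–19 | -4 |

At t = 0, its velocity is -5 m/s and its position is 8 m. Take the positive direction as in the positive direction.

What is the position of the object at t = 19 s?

On each constant-a segment, Δv = aΔt and Δx = v₀Δt + ½aΔt²; chain segment to segment.
0–2 s: v starts -5 m/s; Δx = -5·2 + ½·5·2² = 0 m; v ends 5 m/s.
2–8 s: v starts 5 m/s; Δx = 5·6 + ½·2·6² = 66 m; v ends 17 m/s.
8–14 s: v starts 17 m/s; Δx = 17·6 + ½·-6·6² = -6 m; v ends -19 m/s.
14–19 s: v starts -19 m/s; Δx = -19·5 + ½·-4·5² = -145 m; v ends -39 m/s.
x(19) = 8 + Σ Δx = -77 m.

-77 m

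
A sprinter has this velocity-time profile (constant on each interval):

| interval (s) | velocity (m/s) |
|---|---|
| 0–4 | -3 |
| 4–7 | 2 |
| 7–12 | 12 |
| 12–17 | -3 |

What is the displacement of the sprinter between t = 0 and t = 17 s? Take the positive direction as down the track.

39 m

Displacement is the signed area under the v-t curve.
0–4 s: -3 × 4 = -12 m
4–7 s: 2 × 3 = 6 m
7–12 s: 12 × 5 = 60 m
12–17 s: -3 × 5 = -15 m
Net displacement = 39 m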